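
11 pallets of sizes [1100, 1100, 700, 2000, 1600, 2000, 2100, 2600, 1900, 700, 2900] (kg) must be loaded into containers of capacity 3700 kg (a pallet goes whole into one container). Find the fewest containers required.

6

Total = 2900 + 2600 + 2100 + 2000 + 2000 + 1900 + 1600 + 1100 + 1100 + 700 + 700 = 18700 kg.
Lower bound: ⌈18700/3700⌉ = 6 containers.
A packing using 6 containers:
  container 1: 2900 + 700 = 3600
  container 2: 2600 + 1100 = 3700
  container 3: 2100 + 1600 = 3700
  container 4: 2000 + 1100 = 3100
  container 5: 2000 + 700 = 2700
  container 6: 1900 = 1900
This matches the lower bound, so 6 is optimal.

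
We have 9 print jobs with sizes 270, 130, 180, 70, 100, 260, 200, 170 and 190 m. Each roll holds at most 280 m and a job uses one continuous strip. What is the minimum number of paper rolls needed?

7

Total = 270 + 260 + 200 + 190 + 180 + 170 + 130 + 100 + 70 = 1570 m.
Lower bound: ⌈1570/280⌉ = 6 paper rolls.
A packing using 7 paper rolls:
  roll 1: 270 = 270
  roll 2: 260 = 260
  roll 3: 200 + 70 = 270
  roll 4: 190 = 190
  roll 5: 180 + 100 = 280
  roll 6: 170 = 170
  roll 7: 130 = 130
No arrangement into 6 paper rolls stays within capacity, so 7 is optimal.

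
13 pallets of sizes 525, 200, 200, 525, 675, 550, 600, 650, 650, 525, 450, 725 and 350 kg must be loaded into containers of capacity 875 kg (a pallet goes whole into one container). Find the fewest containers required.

10

Total = 725 + 675 + 650 + 650 + 600 + 550 + 525 + 525 + 525 + 450 + 350 + 200 + 200 = 6625 kg.
Lower bound: ⌈6625/875⌉ = 8 containers.
Also, 10 pallets each exceed 875/2 kg, and no two of those can share a container, so at least 10 containers are needed.
A packing using 10 containers:
  container 1: 725 = 725
  container 2: 675 + 200 = 875
  container 3: 650 + 200 = 850
  container 4: 650 = 650
  container 5: 600 = 600
  container 6: 550 = 550
  container 7: 525 + 350 = 875
  container 8: 525 = 525
  container 9: 525 = 525
  container 10: 450 = 450
This matches the lower bound, so 10 is optimal.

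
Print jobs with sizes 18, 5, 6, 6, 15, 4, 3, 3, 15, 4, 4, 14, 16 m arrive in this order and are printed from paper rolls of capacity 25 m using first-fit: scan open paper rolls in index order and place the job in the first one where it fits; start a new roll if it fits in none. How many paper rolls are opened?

6

  18 → roll 1 (new)  [load 18/25]
  5 → roll 1  [load 23/25]
  6 → roll 2 (new)  [load 6/25]
  6 → roll 2  [load 12/25]
  15 → roll 3 (new)  [load 15/25]
  4 → roll 2  [load 16/25]
  3 → roll 2  [load 19/25]
  3 → roll 2  [load 22/25]
  15 → roll 4 (new)  [load 15/25]
  4 → roll 3  [load 19/25]
  4 → roll 3  [load 23/25]
  14 → roll 5 (new)  [load 14/25]
  16 → roll 6 (new)  [load 16/25]
6 paper rolls opened.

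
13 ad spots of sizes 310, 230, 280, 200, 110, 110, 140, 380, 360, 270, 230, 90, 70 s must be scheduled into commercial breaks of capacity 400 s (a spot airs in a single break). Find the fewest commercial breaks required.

8

Total = 380 + 360 + 310 + 280 + 270 + 230 + 230 + 200 + 140 + 110 + 110 + 90 + 70 = 2780 s.
Lower bound: ⌈2780/400⌉ = 7 commercial breaks.
A packing using 8 commercial breaks:
  break 1: 380 = 380
  break 2: 360 = 360
  break 3: 310 + 90 = 400
  break 4: 280 + 110 = 390
  break 5: 270 + 110 = 380
  break 6: 230 + 140 = 370
  break 7: 230 + 70 = 300
  break 8: 200 = 200
No arrangement into 7 commercial breaks stays within capacity, so 8 is optimal.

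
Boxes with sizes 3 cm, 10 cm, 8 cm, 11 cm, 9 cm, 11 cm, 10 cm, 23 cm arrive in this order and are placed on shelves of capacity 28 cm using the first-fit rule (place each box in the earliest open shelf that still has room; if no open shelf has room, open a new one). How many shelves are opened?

4

  3 → shelf 1 (new)  [load 3/28]
  10 → shelf 1  [load 13/28]
  8 → shelf 1  [load 21/28]
  11 → shelf 2 (new)  [load 11/28]
  9 → shelf 2  [load 20/28]
  11 → shelf 3 (new)  [load 11/28]
  10 → shelf 3  [load 21/28]
  23 → shelf 4 (new)  [load 23/28]
4 shelves opened.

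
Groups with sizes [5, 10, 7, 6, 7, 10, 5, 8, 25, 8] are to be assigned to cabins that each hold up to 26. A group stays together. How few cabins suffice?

4

Total = 25 + 10 + 10 + 8 + 8 + 7 + 7 + 6 + 5 + 5 = 91.
Lower bound: ⌈91/26⌉ = 4 cabins.
A packing using 4 cabins:
  cabin 1: 25 = 25
  cabin 2: 10 + 10 + 6 = 26
  cabin 3: 8 + 8 + 7 = 23
  cabin 4: 7 + 5 + 5 = 17
This matches the lower bound, so 4 is optimal.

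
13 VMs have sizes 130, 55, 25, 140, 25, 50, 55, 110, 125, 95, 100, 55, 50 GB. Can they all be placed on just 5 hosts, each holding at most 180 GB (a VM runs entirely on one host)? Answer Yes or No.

No

Total = 1015 GB; ⌈1015/180⌉ = 6.
At least 6 hosts are required, but only 5 are allowed.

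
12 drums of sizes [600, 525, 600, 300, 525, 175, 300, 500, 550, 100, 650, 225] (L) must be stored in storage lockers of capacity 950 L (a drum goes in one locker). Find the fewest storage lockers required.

7

Total = 650 + 600 + 600 + 550 + 525 + 525 + 500 + 300 + 300 + 225 + 175 + 100 = 5050 L.
Lower bound: ⌈5050/950⌉ = 6 storage lockers.
Also, 7 drums each exceed 475 L, and no two of those can share a locker, so at least 7 storage lockers are needed.
A packing using 7 storage lockers:
  locker 1: 650 + 300 = 950
  locker 2: 600 + 300 = 900
  locker 3: 600 + 225 + 100 = 925
  locker 4: 550 + 175 = 725
  locker 5: 525 = 525
  locker 6: 525 = 525
  locker 7: 500 = 500
This matches the lower bound, so 7 is optimal.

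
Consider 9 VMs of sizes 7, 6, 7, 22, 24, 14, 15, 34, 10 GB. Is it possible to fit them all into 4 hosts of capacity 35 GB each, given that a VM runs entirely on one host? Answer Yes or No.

Total = 139 GB; ⌈139/35⌉ = 4.
The bound of 4 does not rule out 4, but exhaustive search shows no assignment into 4 hosts of capacity 35 GB exists — the minimum is 5.

No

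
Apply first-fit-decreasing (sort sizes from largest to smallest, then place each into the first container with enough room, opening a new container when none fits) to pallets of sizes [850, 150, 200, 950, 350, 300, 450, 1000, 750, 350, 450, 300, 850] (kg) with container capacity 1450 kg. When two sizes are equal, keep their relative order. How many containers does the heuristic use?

5

Sorted descending: 1000, 950, 850, 850, 750, 450, 450, 350, 350, 300, 300, 200, 150.
  1000 → container 1 (new)  [load 1000/1450]
  950 → container 2 (new)  [load 950/1450]
  850 → container 3 (new)  [load 850/1450]
  850 → container 4 (new)  [load 850/1450]
  750 → container 5 (new)  [load 750/1450]
  450 → container 1  [load 1450/1450]
  450 → container 2  [load 1400/1450]
  350 → container 3  [load 1200/1450]
  350 → container 4  [load 1200/1450]
  300 → container 5  [load 1050/1450]
  300 → container 5  [load 1350/1450]
  200 → container 3  [load 1400/1450]
  150 → container 4  [load 1350/1450]
5 containers opened.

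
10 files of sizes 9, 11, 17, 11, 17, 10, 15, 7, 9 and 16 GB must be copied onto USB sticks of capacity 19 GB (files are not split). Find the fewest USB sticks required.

Total = 17 + 17 + 16 + 15 + 11 + 11 + 10 + 9 + 9 + 7 = 122 GB.
Lower bound: ⌈122/19⌉ = 7 USB sticks.
A packing using 8 USB sticks:
  USB stick 1: 17 = 17
  USB stick 2: 17 = 17
  USB stick 3: 16 = 16
  USB stick 4: 15 = 15
  USB stick 5: 11 + 7 = 18
  USB stick 6: 11 = 11
  USB stick 7: 10 + 9 = 19
  USB stick 8: 9 = 9
No arrangement into 7 USB sticks stays within capacity, so 8 is optimal.

8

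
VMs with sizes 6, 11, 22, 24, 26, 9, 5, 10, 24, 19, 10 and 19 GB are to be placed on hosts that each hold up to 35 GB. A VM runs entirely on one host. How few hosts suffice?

6

Total = 26 + 24 + 24 + 22 + 19 + 19 + 11 + 10 + 10 + 9 + 6 + 5 = 185 GB.
Lower bound: ⌈185/35⌉ = 6 hosts.
A packing using 6 hosts:
  host 1: 26 + 9 = 35
  host 2: 24 + 11 = 35
  host 3: 24 + 10 = 34
  host 4: 22 + 10 = 32
  host 5: 19 + 6 + 5 = 30
  host 6: 19 = 19
This matches the lower bound, so 6 is optimal.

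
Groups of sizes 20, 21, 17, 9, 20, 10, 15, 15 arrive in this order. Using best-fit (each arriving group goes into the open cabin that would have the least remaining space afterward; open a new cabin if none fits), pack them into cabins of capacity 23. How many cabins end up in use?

  20 → cabin 1 (new)  [load 20/23]
  21 → cabin 2 (new)  [load 21/23]
  17 → cabin 3 (new)  [load 17/23]
  9 → cabin 4 (new)  [load 9/23]
  20 → cabin 5 (new)  [load 20/23]
  10 → cabin 4  [load 19/23]
  15 → cabin 6 (new)  [load 15/23]
  15 → cabin 7 (new)  [load 15/23]
7 cabins opened.

7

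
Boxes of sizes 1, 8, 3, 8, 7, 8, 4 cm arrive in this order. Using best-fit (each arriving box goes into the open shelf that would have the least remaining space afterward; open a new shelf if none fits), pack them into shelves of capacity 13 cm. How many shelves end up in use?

4

  1 → shelf 1 (new)  [load 1/13]
  8 → shelf 1  [load 9/13]
  3 → shelf 1  [load 12/13]
  8 → shelf 2 (new)  [load 8/13]
  7 → shelf 3 (new)  [load 7/13]
  8 → shelf 4 (new)  [load 8/13]
  4 → shelf 2  [load 12/13]
4 shelves opened.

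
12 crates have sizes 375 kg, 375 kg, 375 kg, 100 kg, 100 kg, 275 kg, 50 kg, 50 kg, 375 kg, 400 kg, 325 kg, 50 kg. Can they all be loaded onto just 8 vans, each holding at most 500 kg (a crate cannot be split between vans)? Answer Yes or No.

Yes

A valid assignment using 7 vans:
  van 1: 400 + 100 = 500
  van 2: 375 + 100 = 475
  van 3: 375 + 50 + 50 = 475
  van 4: 375 + 50 = 425
  van 5: 375 = 375
  van 6: 325 = 325
  van 7: 275 = 275
That uses only 7 ≤ 8, so 8 vans are enough.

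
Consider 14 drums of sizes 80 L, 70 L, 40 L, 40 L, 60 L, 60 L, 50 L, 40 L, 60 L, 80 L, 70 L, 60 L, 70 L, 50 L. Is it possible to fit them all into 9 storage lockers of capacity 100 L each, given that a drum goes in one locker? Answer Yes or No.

Total = 830 L; ⌈830/100⌉ = 9.
The bound of 9 does not rule out 9, but exhaustive search shows no assignment into 9 storage lockers of capacity 100 L exists — the minimum is 10.

No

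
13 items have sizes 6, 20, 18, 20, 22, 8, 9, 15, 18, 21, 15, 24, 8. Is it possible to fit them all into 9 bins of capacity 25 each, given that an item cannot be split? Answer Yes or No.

Total = 204; ⌈204/25⌉ = 9.
The bound of 9 does not rule out 9, but exhaustive search shows no assignment into 9 bins of capacity 25 exists — the minimum is 10.

No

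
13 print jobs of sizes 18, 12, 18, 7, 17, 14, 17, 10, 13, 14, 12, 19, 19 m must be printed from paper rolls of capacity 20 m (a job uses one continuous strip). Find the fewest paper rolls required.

Total = 19 + 19 + 18 + 18 + 17 + 17 + 14 + 14 + 13 + 12 + 12 + 10 + 7 = 190 m.
Lower bound: ⌈190/20⌉ = 10 paper rolls.
Also, 11 print jobs each exceed 10 m, and no two of those can share a roll, so at least 11 paper rolls are needed.
A packing using 12 paper rolls:
  roll 1: 19 = 19
  roll 2: 19 = 19
  roll 3: 18 = 18
  roll 4: 18 = 18
  roll 5: 17 = 17
  roll 6: 17 = 17
  roll 7: 14 = 14
  roll 8: 14 = 14
  roll 9: 13 + 7 = 20
  roll 10: 12 = 12
  roll 11: 12 = 12
  roll 12: 10 = 10
No arrangement into 11 paper rolls stays within capacity, so 12 is optimal.

12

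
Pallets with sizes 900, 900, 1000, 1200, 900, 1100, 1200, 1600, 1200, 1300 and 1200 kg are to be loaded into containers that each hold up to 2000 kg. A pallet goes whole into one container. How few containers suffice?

9

Total = 1600 + 1300 + 1200 + 1200 + 1200 + 1200 + 1100 + 1000 + 900 + 900 + 900 = 12500 kg.
Lower bound: ⌈12500/2000⌉ = 7 containers.
A packing using 9 containers:
  container 1: 1600 = 1600
  container 2: 1300 = 1300
  container 3: 1200 = 1200
  container 4: 1200 = 1200
  container 5: 1200 = 1200
  container 6: 1200 = 1200
  container 7: 1100 + 900 = 2000
  container 8: 1000 + 900 = 1900
  container 9: 900 = 900
No arrangement into 8 containers stays within capacity, so 9 is optimal.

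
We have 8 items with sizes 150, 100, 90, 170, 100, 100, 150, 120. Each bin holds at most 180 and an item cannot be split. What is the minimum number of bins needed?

8

Total = 170 + 150 + 150 + 120 + 100 + 100 + 100 + 90 = 980.
Lower bound: ⌈980/180⌉ = 6 bins.
Also, 7 items each exceed 90, and no two of those can share a bin, so at least 7 bins are needed.
A packing using 8 bins:
  bin 1: 170 = 170
  bin 2: 150 = 150
  bin 3: 150 = 150
  bin 4: 120 = 120
  bin 5: 100 = 100
  bin 6: 100 = 100
  bin 7: 100 = 100
  bin 8: 90 = 90
No arrangement into 7 bins stays within capacity, so 8 is optimal.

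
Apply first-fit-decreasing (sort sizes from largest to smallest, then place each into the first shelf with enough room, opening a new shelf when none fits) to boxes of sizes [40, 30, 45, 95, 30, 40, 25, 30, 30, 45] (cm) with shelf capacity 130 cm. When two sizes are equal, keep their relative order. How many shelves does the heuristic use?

4

Sorted descending: 95, 45, 45, 40, 40, 30, 30, 30, 30, 25.
  95 → shelf 1 (new)  [load 95/130]
  45 → shelf 2 (new)  [load 45/130]
  45 → shelf 2  [load 90/130]
  40 → shelf 2  [load 130/130]
  40 → shelf 3 (new)  [load 40/130]
  30 → shelf 1  [load 125/130]
  30 → shelf 3  [load 70/130]
  30 → shelf 3  [load 100/130]
  30 → shelf 3  [load 130/130]
  25 → shelf 4 (new)  [load 25/130]
4 shelves opened.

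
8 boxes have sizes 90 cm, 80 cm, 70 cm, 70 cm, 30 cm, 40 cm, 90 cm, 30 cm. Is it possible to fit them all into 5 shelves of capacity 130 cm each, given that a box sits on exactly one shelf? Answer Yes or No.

A valid assignment using 5 shelves:
  shelf 1: 90 + 40 = 130
  shelf 2: 90 + 30 = 120
  shelf 3: 80 + 30 = 110
  shelf 4: 70 = 70
  shelf 5: 70 = 70
Every load is within 130 cm, so 5 shelves suffice.

Yes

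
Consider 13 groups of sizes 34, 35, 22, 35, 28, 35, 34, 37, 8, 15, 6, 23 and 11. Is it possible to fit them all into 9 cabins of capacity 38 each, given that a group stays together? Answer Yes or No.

No

Total = 323; ⌈323/38⌉ = 9.
The bound of 9 does not rule out 9, but exhaustive search shows no assignment into 9 cabins of capacity 38 exists — the minimum is 10.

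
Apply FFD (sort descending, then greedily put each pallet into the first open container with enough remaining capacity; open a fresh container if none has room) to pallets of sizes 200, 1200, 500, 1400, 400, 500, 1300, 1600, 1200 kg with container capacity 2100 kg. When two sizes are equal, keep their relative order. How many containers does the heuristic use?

Sorted descending: 1600, 1400, 1300, 1200, 1200, 500, 500, 400, 200.
  1600 → container 1 (new)  [load 1600/2100]
  1400 → container 2 (new)  [load 1400/2100]
  1300 → container 3 (new)  [load 1300/2100]
  1200 → container 4 (new)  [load 1200/2100]
  1200 → container 5 (new)  [load 1200/2100]
  500 → container 1  [load 2100/2100]
  500 → container 2  [load 1900/2100]
  400 → container 3  [load 1700/2100]
  200 → container 2  [load 2100/2100]
5 containers opened.

5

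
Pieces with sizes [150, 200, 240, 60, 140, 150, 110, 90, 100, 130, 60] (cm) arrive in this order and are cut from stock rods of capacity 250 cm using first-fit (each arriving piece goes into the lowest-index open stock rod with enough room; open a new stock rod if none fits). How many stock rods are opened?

  150 → stock rod 1 (new)  [load 150/250]
  200 → stock rod 2 (new)  [load 200/250]
  240 → stock rod 3 (new)  [load 240/250]
  60 → stock rod 1  [load 210/250]
  140 → stock rod 4 (new)  [load 140/250]
  150 → stock rod 5 (new)  [load 150/250]
  110 → stock rod 4  [load 250/250]
  90 → stock rod 5  [load 240/250]
  100 → stock rod 6 (new)  [load 100/250]
  130 → stock rod 6  [load 230/250]
  60 → stock rod 7 (new)  [load 60/250]
7 stock rods opened.

7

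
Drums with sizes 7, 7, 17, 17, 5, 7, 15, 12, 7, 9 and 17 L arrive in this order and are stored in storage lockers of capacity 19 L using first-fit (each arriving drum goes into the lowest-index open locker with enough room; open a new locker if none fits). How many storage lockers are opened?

7

  7 → locker 1 (new)  [load 7/19]
  7 → locker 1  [load 14/19]
  17 → locker 2 (new)  [load 17/19]
  17 → locker 3 (new)  [load 17/19]
  5 → locker 1  [load 19/19]
  7 → locker 4 (new)  [load 7/19]
  15 → locker 5 (new)  [load 15/19]
  12 → locker 4  [load 19/19]
  7 → locker 6 (new)  [load 7/19]
  9 → locker 6  [load 16/19]
  17 → locker 7 (new)  [load 17/19]
7 storage lockers opened.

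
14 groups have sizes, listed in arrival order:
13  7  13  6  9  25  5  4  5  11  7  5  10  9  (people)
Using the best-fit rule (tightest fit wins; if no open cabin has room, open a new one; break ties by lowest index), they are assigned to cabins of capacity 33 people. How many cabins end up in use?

  13 → cabin 1 (new)  [load 13/33]
  7 → cabin 1  [load 20/33]
  13 → cabin 1  [load 33/33]
  6 → cabin 2 (new)  [load 6/33]
  9 → cabin 2  [load 15/33]
  25 → cabin 3 (new)  [load 25/33]
  5 → cabin 3  [load 30/33]
  4 → cabin 2  [load 19/33]
  5 → cabin 2  [load 24/33]
  11 → cabin 4 (new)  [load 11/33]
  7 → cabin 2  [load 31/33]
  5 → cabin 4  [load 16/33]
  10 → cabin 4  [load 26/33]
  9 → cabin 5 (new)  [load 9/33]
5 cabins opened.

5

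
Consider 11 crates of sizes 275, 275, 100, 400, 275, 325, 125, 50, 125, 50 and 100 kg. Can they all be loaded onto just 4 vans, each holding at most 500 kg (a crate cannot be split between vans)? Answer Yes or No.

Total = 2100 kg; ⌈2100/500⌉ = 5.
At least 5 vans are required, but only 4 are allowed.

No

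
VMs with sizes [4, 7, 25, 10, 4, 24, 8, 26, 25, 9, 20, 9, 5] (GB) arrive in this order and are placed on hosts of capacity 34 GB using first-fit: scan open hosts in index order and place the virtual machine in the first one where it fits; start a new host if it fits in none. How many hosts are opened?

6

  4 → host 1 (new)  [load 4/34]
  7 → host 1  [load 11/34]
  25 → host 2 (new)  [load 25/34]
  10 → host 1  [load 21/34]
  4 → host 1  [load 25/34]
  24 → host 3 (new)  [load 24/34]
  8 → host 1  [load 33/34]
  26 → host 4 (new)  [load 26/34]
  25 → host 5 (new)  [load 25/34]
  9 → host 2  [load 34/34]
  20 → host 6 (new)  [load 20/34]
  9 → host 3  [load 33/34]
  5 → host 4  [load 31/34]
6 hosts opened.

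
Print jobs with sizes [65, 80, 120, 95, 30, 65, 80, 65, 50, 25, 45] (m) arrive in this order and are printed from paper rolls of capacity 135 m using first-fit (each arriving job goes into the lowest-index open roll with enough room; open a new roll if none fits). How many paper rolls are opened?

  65 → roll 1 (new)  [load 65/135]
  80 → roll 2 (new)  [load 80/135]
  120 → roll 3 (new)  [load 120/135]
  95 → roll 4 (new)  [load 95/135]
  30 → roll 1  [load 95/135]
  65 → roll 5 (new)  [load 65/135]
  80 → roll 6 (new)  [load 80/135]
  65 → roll 5  [load 130/135]
  50 → roll 2  [load 130/135]
  25 → roll 1  [load 120/135]
  45 → roll 6  [load 125/135]
6 paper rolls opened.

6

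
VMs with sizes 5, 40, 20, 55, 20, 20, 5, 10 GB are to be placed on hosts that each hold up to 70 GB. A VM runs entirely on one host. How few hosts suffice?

Total = 55 + 40 + 20 + 20 + 20 + 10 + 5 + 5 = 175 GB.
Lower bound: ⌈175/70⌉ = 3 hosts.
A packing using 3 hosts:
  host 1: 55 + 10 + 5 = 70
  host 2: 40 + 20 + 5 = 65
  host 3: 20 + 20 = 40
This matches the lower bound, so 3 is optimal.

3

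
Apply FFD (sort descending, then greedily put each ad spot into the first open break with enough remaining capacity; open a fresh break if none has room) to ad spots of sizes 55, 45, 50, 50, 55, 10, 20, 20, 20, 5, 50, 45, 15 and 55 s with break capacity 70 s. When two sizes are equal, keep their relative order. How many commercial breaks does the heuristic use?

8

Sorted descending: 55, 55, 55, 50, 50, 50, 45, 45, 20, 20, 20, 15, 10, 5.
  55 → break 1 (new)  [load 55/70]
  55 → break 2 (new)  [load 55/70]
  55 → break 3 (new)  [load 55/70]
  50 → break 4 (new)  [load 50/70]
  50 → break 5 (new)  [load 50/70]
  50 → break 6 (new)  [load 50/70]
  45 → break 7 (new)  [load 45/70]
  45 → break 8 (new)  [load 45/70]
  20 → break 4  [load 70/70]
  20 → break 5  [load 70/70]
  20 → break 6  [load 70/70]
  15 → break 1  [load 70/70]
  10 → break 2  [load 65/70]
  5 → break 2  [load 70/70]
8 commercial breaks opened.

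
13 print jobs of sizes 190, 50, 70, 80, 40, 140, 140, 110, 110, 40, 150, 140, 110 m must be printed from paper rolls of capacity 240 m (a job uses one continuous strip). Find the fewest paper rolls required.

Total = 190 + 150 + 140 + 140 + 140 + 110 + 110 + 110 + 80 + 70 + 50 + 40 + 40 = 1370 m.
Lower bound: ⌈1370/240⌉ = 6 paper rolls.
A packing using 7 paper rolls:
  roll 1: 190 + 50 = 240
  roll 2: 150 + 80 = 230
  roll 3: 140 + 70 = 210
  roll 4: 140 + 40 + 40 = 220
  roll 5: 140 = 140
  roll 6: 110 + 110 = 220
  roll 7: 110 = 110
No arrangement into 6 paper rolls stays within capacity, so 7 is optimal.

7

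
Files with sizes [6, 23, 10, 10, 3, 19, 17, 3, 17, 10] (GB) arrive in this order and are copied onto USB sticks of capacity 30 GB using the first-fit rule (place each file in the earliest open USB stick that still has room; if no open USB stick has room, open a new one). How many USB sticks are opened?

  6 → USB stick 1 (new)  [load 6/30]
  23 → USB stick 1  [load 29/30]
  10 → USB stick 2 (new)  [load 10/30]
  10 → USB stick 2  [load 20/30]
  3 → USB stick 2  [load 23/30]
  19 → USB stick 3 (new)  [load 19/30]
  17 → USB stick 4 (new)  [load 17/30]
  3 → USB stick 2  [load 26/30]
  17 → USB stick 5 (new)  [load 17/30]
  10 → USB stick 3  [load 29/30]
5 USB sticks opened.

5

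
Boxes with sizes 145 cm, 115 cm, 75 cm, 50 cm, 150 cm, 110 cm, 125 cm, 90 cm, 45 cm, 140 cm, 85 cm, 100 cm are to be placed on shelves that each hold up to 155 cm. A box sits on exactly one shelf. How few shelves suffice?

10

Total = 150 + 145 + 140 + 125 + 115 + 110 + 100 + 90 + 85 + 75 + 50 + 45 = 1230 cm.
Lower bound: ⌈1230/155⌉ = 8 shelves.
Also, 9 boxes each exceed 155/2 cm, and no two of those can share a shelf, so at least 9 shelves are needed.
A packing using 10 shelves:
  shelf 1: 150 = 150
  shelf 2: 145 = 145
  shelf 3: 140 = 140
  shelf 4: 125 = 125
  shelf 5: 115 = 115
  shelf 6: 110 + 45 = 155
  shelf 7: 100 + 50 = 150
  shelf 8: 90 = 90
  shelf 9: 85 = 85
  shelf 10: 75 = 75
No arrangement into 9 shelves stays within capacity, so 10 is optimal.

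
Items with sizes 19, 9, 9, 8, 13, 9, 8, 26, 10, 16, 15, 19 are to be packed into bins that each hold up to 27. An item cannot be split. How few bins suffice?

Total = 26 + 19 + 19 + 16 + 15 + 13 + 10 + 9 + 9 + 9 + 8 + 8 = 161.
Lower bound: ⌈161/27⌉ = 6 bins.
A packing using 7 bins:
  bin 1: 26 = 26
  bin 2: 19 + 8 = 27
  bin 3: 19 + 8 = 27
  bin 4: 16 + 10 = 26
  bin 5: 15 + 9 = 24
  bin 6: 13 + 9 = 22
  bin 7: 9 = 9
No arrangement into 6 bins stays within capacity, so 7 is optimal.

7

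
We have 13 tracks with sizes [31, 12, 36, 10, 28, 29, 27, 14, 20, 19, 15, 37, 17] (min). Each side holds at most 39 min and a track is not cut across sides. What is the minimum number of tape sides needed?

9

Total = 37 + 36 + 31 + 29 + 28 + 27 + 20 + 19 + 17 + 15 + 14 + 12 + 10 = 295 min.
Lower bound: ⌈295/39⌉ = 8 tape sides.
A packing using 9 tape sides:
  side 1: 37 = 37
  side 2: 36 = 36
  side 3: 31 = 31
  side 4: 29 + 10 = 39
  side 5: 28 = 28
  side 6: 27 + 12 = 39
  side 7: 20 + 19 = 39
  side 8: 17 + 15 = 32
  side 9: 14 = 14
No arrangement into 8 tape sides stays within capacity, so 9 is optimal.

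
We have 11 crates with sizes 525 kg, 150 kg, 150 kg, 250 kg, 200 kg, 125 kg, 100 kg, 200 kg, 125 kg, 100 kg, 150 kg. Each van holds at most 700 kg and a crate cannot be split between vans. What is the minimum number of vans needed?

Total = 525 + 250 + 200 + 200 + 150 + 150 + 150 + 125 + 125 + 100 + 100 = 2075 kg.
Lower bound: ⌈2075/700⌉ = 3 vans.
A packing using 3 vans:
  van 1: 525 + 150 = 675
  van 2: 250 + 200 + 150 + 100 = 700
  van 3: 200 + 150 + 125 + 125 + 100 = 700
This matches the lower bound, so 3 is optimal.

3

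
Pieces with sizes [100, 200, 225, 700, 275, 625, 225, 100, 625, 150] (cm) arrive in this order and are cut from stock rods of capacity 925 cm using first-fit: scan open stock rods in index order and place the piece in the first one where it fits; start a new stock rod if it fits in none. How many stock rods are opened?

4

  100 → stock rod 1 (new)  [load 100/925]
  200 → stock rod 1  [load 300/925]
  225 → stock rod 1  [load 525/925]
  700 → stock rod 2 (new)  [load 700/925]
  275 → stock rod 1  [load 800/925]
  625 → stock rod 3 (new)  [load 625/925]
  225 → stock rod 2  [load 925/925]
  100 → stock rod 1  [load 900/925]
  625 → stock rod 4 (new)  [load 625/925]
  150 → stock rod 3  [load 775/925]
4 stock rods opened.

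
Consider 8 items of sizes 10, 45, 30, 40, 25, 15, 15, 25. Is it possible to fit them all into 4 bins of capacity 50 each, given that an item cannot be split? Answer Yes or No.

Total = 205; ⌈205/50⌉ = 5.
At least 5 bins are required, but only 4 are allowed.

No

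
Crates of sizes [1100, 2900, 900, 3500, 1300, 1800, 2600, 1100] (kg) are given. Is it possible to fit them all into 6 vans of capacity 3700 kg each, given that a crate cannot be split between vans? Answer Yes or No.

Yes

A valid assignment using 5 vans:
  van 1: 3500 = 3500
  van 2: 2900 = 2900
  van 3: 2600 + 1100 = 3700
  van 4: 1800 + 1300 = 3100
  van 5: 1100 + 900 = 2000
That uses only 5 ≤ 6, so 6 vans are enough.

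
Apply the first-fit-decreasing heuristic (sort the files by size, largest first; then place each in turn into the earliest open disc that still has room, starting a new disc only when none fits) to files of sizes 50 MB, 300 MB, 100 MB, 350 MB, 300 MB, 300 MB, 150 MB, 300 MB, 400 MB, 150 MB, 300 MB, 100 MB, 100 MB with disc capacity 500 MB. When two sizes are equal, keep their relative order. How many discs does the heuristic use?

7

Sorted descending: 400, 350, 300, 300, 300, 300, 300, 150, 150, 100, 100, 100, 50.
  400 → disc 1 (new)  [load 400/500]
  350 → disc 2 (new)  [load 350/500]
  300 → disc 3 (new)  [load 300/500]
  300 → disc 4 (new)  [load 300/500]
  300 → disc 5 (new)  [load 300/500]
  300 → disc 6 (new)  [load 300/500]
  300 → disc 7 (new)  [load 300/500]
  150 → disc 2  [load 500/500]
  150 → disc 3  [load 450/500]
  100 → disc 1  [load 500/500]
  100 → disc 4  [load 400/500]
  100 → disc 4  [load 500/500]
  50 → disc 3  [load 500/500]
7 discs opened.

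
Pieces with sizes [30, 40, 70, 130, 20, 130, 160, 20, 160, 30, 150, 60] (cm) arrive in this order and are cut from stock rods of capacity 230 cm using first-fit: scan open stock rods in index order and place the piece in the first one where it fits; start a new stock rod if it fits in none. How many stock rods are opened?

  30 → stock rod 1 (new)  [load 30/230]
  40 → stock rod 1  [load 70/230]
  70 → stock rod 1  [load 140/230]
  130 → stock rod 2 (new)  [load 130/230]
  20 → stock rod 1  [load 160/230]
  130 → stock rod 3 (new)  [load 130/230]
  160 → stock rod 4 (new)  [load 160/230]
  20 → stock rod 1  [load 180/230]
  160 → stock rod 5 (new)  [load 160/230]
  30 → stock rod 1  [load 210/230]
  150 → stock rod 6 (new)  [load 150/230]
  60 → stock rod 2  [load 190/230]
6 stock rods opened.

6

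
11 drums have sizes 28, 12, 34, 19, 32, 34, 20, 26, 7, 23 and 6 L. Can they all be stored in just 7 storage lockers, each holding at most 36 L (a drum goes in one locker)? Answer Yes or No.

No

Total = 241 L; ⌈241/36⌉ = 7.
8 drums each exceed half the capacity and cannot share a locker, forcing at least 8 storage lockers.
At least 8 storage lockers are required, but only 7 are allowed.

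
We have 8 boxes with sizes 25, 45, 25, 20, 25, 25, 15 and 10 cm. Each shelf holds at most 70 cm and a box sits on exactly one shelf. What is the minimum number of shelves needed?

Total = 45 + 25 + 25 + 25 + 25 + 20 + 15 + 10 = 190 cm.
Lower bound: ⌈190/70⌉ = 3 shelves.
A packing using 3 shelves:
  shelf 1: 45 + 25 = 70
  shelf 2: 25 + 25 + 20 = 70
  shelf 3: 25 + 15 + 10 = 50
This matches the lower bound, so 3 is optimal.

3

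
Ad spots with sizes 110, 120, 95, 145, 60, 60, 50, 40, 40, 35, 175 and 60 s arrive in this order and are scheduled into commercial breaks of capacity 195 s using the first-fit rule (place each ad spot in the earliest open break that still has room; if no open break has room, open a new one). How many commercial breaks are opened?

6

  110 → break 1 (new)  [load 110/195]
  120 → break 2 (new)  [load 120/195]
  95 → break 3 (new)  [load 95/195]
  145 → break 4 (new)  [load 145/195]
  60 → break 1  [load 170/195]
  60 → break 2  [load 180/195]
  50 → break 3  [load 145/195]
  40 → break 3  [load 185/195]
  40 → break 4  [load 185/195]
  35 → break 5 (new)  [load 35/195]
  175 → break 6 (new)  [load 175/195]
  60 → break 5  [load 95/195]
6 commercial breaks opened.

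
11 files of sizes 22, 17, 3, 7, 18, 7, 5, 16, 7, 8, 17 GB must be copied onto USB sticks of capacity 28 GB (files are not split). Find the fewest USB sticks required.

Total = 22 + 18 + 17 + 17 + 16 + 8 + 7 + 7 + 7 + 5 + 3 = 127 GB.
Lower bound: ⌈127/28⌉ = 5 USB sticks.
A packing using 5 USB sticks:
  USB stick 1: 22 + 5 = 27
  USB stick 2: 18 + 8 = 26
  USB stick 3: 17 + 7 + 3 = 27
  USB stick 4: 17 + 7 = 24
  USB stick 5: 16 + 7 = 23
This matches the lower bound, so 5 is optimal.

5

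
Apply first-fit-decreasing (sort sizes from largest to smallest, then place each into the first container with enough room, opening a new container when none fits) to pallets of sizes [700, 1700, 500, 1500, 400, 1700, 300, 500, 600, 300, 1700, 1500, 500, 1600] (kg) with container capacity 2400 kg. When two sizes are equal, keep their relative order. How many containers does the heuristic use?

6

Sorted descending: 1700, 1700, 1700, 1600, 1500, 1500, 700, 600, 500, 500, 500, 400, 300, 300.
  1700 → container 1 (new)  [load 1700/2400]
  1700 → container 2 (new)  [load 1700/2400]
  1700 → container 3 (new)  [load 1700/2400]
  1600 → container 4 (new)  [load 1600/2400]
  1500 → container 5 (new)  [load 1500/2400]
  1500 → container 6 (new)  [load 1500/2400]
  700 → container 1  [load 2400/2400]
  600 → container 2  [load 2300/2400]
  500 → container 3  [load 2200/2400]
  500 → container 4  [load 2100/2400]
  500 → container 5  [load 2000/2400]
  400 → container 5  [load 2400/2400]
  300 → container 4  [load 2400/2400]
  300 → container 6  [load 1800/2400]
6 containers opened.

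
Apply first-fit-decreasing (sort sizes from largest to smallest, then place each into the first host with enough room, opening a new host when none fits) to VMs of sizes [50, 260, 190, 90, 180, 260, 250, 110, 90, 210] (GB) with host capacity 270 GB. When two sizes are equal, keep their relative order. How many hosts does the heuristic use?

7

Sorted descending: 260, 260, 250, 210, 190, 180, 110, 90, 90, 50.
  260 → host 1 (new)  [load 260/270]
  260 → host 2 (new)  [load 260/270]
  250 → host 3 (new)  [load 250/270]
  210 → host 4 (new)  [load 210/270]
  190 → host 5 (new)  [load 190/270]
  180 → host 6 (new)  [load 180/270]
  110 → host 7 (new)  [load 110/270]
  90 → host 6  [load 270/270]
  90 → host 7  [load 200/270]
  50 → host 4  [load 260/270]
7 hosts opened.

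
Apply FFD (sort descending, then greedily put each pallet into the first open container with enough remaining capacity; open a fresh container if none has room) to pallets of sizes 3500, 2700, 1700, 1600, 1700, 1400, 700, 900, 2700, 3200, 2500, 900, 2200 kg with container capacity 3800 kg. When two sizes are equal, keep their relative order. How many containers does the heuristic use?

8

Sorted descending: 3500, 3200, 2700, 2700, 2500, 2200, 1700, 1700, 1600, 1400, 900, 900, 700.
  3500 → container 1 (new)  [load 3500/3800]
  3200 → container 2 (new)  [load 3200/3800]
  2700 → container 3 (new)  [load 2700/3800]
  2700 → container 4 (new)  [load 2700/3800]
  2500 → container 5 (new)  [load 2500/3800]
  2200 → container 6 (new)  [load 2200/3800]
  1700 → container 7 (new)  [load 1700/3800]
  1700 → container 7  [load 3400/3800]
  1600 → container 6  [load 3800/3800]
  1400 → container 8 (new)  [load 1400/3800]
  900 → container 3  [load 3600/3800]
  900 → container 4  [load 3600/3800]
  700 → container 5  [load 3200/3800]
8 containers opened.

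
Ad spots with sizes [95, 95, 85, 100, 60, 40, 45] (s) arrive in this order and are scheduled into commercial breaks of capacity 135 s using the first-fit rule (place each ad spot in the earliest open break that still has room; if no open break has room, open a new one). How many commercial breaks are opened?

5

  95 → break 1 (new)  [load 95/135]
  95 → break 2 (new)  [load 95/135]
  85 → break 3 (new)  [load 85/135]
  100 → break 4 (new)  [load 100/135]
  60 → break 5 (new)  [load 60/135]
  40 → break 1  [load 135/135]
  45 → break 3  [load 130/135]
5 commercial breaks opened.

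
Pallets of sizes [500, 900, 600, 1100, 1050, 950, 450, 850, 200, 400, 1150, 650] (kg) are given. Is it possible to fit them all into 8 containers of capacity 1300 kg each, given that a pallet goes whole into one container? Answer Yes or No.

Yes

A valid assignment using 8 containers:
  container 1: 1150 = 1150
  container 2: 1100 + 200 = 1300
  container 3: 1050 = 1050
  container 4: 950 = 950
  container 5: 900 + 400 = 1300
  container 6: 850 + 450 = 1300
  container 7: 650 + 600 = 1250
  container 8: 500 = 500
Every load is within 1300 kg, so 8 containers suffice.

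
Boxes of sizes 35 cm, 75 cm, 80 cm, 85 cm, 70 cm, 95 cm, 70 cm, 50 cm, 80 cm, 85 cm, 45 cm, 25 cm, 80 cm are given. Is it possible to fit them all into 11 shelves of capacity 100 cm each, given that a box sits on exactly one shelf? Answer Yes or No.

A valid assignment using 11 shelves:
  shelf 1: 95 = 95
  shelf 2: 85 = 85
  shelf 3: 85 = 85
  shelf 4: 80 = 80
  shelf 5: 80 = 80
  shelf 6: 80 = 80
  shelf 7: 75 + 25 = 100
  shelf 8: 70 = 70
  shelf 9: 70 = 70
  shelf 10: 50 + 45 = 95
  shelf 11: 35 = 35
Every load is within 100 cm, so 11 shelves suffice.

Yes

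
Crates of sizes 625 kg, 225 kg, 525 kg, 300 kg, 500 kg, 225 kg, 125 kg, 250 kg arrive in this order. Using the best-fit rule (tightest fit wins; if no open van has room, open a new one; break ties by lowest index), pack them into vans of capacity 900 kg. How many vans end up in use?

4

  625 → van 1 (new)  [load 625/900]
  225 → van 1  [load 850/900]
  525 → van 2 (new)  [load 525/900]
  300 → van 2  [load 825/900]
  500 → van 3 (new)  [load 500/900]
  225 → van 3  [load 725/900]
  125 → van 3  [load 850/900]
  250 → van 4 (new)  [load 250/900]
4 vans opened.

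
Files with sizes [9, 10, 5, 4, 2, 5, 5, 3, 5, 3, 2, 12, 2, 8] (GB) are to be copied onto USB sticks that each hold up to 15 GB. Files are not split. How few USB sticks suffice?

Total = 12 + 10 + 9 + 8 + 5 + 5 + 5 + 5 + 4 + 3 + 3 + 2 + 2 + 2 = 75 GB.
Lower bound: ⌈75/15⌉ = 5 USB sticks.
A packing using 5 USB sticks:
  USB stick 1: 12 + 3 = 15
  USB stick 2: 10 + 5 = 15
  USB stick 3: 9 + 4 + 2 = 15
  USB stick 4: 8 + 5 + 2 = 15
  USB stick 5: 5 + 5 + 3 + 2 = 15
This matches the lower bound, so 5 is optimal.

5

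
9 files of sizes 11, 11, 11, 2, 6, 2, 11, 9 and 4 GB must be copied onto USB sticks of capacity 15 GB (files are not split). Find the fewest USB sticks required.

5

Total = 11 + 11 + 11 + 11 + 9 + 6 + 4 + 2 + 2 = 67 GB.
Lower bound: ⌈67/15⌉ = 5 USB sticks.
A packing using 5 USB sticks:
  USB stick 1: 11 + 4 = 15
  USB stick 2: 11 + 2 + 2 = 15
  USB stick 3: 11 = 11
  USB stick 4: 11 = 11
  USB stick 5: 9 + 6 = 15
This matches the lower bound, so 5 is optimal.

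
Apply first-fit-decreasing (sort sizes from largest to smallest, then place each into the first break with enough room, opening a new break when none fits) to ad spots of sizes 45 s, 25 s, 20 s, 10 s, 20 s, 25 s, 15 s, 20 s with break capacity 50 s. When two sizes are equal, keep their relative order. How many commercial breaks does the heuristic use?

4

Sorted descending: 45, 25, 25, 20, 20, 20, 15, 10.
  45 → break 1 (new)  [load 45/50]
  25 → break 2 (new)  [load 25/50]
  25 → break 2  [load 50/50]
  20 → break 3 (new)  [load 20/50]
  20 → break 3  [load 40/50]
  20 → break 4 (new)  [load 20/50]
  15 → break 4  [load 35/50]
  10 → break 3  [load 50/50]
4 commercial breaks opened.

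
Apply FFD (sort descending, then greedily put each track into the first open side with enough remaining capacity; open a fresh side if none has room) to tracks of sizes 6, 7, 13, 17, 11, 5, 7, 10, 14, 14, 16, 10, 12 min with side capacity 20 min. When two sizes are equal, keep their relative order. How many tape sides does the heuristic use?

Sorted descending: 17, 16, 14, 14, 13, 12, 11, 10, 10, 7, 7, 6, 5.
  17 → side 1 (new)  [load 17/20]
  16 → side 2 (new)  [load 16/20]
  14 → side 3 (new)  [load 14/20]
  14 → side 4 (new)  [load 14/20]
  13 → side 5 (new)  [load 13/20]
  12 → side 6 (new)  [load 12/20]
  11 → side 7 (new)  [load 11/20]
  10 → side 8 (new)  [load 10/20]
  10 → side 8  [load 20/20]
  7 → side 5  [load 20/20]
  7 → side 6  [load 19/20]
  6 → side 3  [load 20/20]
  5 → side 4  [load 19/20]
8 tape sides opened.

8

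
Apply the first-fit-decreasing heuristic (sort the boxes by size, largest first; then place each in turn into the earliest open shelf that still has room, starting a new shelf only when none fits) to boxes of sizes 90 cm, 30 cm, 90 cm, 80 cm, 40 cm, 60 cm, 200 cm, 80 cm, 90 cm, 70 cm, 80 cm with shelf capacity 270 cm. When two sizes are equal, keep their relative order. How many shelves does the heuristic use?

Sorted descending: 200, 90, 90, 90, 80, 80, 80, 70, 60, 40, 30.
  200 → shelf 1 (new)  [load 200/270]
  90 → shelf 2 (new)  [load 90/270]
  90 → shelf 2  [load 180/270]
  90 → shelf 2  [load 270/270]
  80 → shelf 3 (new)  [load 80/270]
  80 → shelf 3  [load 160/270]
  80 → shelf 3  [load 240/270]
  70 → shelf 1  [load 270/270]
  60 → shelf 4 (new)  [load 60/270]
  40 → shelf 4  [load 100/270]
  30 → shelf 3  [load 270/270]
4 shelves opened.

4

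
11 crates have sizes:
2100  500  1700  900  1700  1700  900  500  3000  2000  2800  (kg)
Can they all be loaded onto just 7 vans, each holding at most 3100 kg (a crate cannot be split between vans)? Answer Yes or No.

Yes

A valid assignment using 7 vans:
  van 1: 3000 = 3000
  van 2: 2800 = 2800
  van 3: 2100 + 900 = 3000
  van 4: 2000 + 900 = 2900
  van 5: 1700 + 500 + 500 = 2700
  van 6: 1700 = 1700
  van 7: 1700 = 1700
Every load is within 3100 kg, so 7 vans suffice.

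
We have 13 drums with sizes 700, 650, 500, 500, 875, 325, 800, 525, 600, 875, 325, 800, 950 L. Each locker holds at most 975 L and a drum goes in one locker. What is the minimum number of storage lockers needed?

11

Total = 950 + 875 + 875 + 800 + 800 + 700 + 650 + 600 + 525 + 500 + 500 + 325 + 325 = 8425 L.
Lower bound: ⌈8425/975⌉ = 9 storage lockers.
Also, 11 drums each exceed 975/2 L, and no two of those can share a locker, so at least 11 storage lockers are needed.
A packing using 11 storage lockers:
  locker 1: 950 = 950
  locker 2: 875 = 875
  locker 3: 875 = 875
  locker 4: 800 = 800
  locker 5: 800 = 800
  locker 6: 700 = 700
  locker 7: 650 + 325 = 975
  locker 8: 600 + 325 = 925
  locker 9: 525 = 525
  locker 10: 500 = 500
  locker 11: 500 = 500
This matches the lower bound, so 11 is optimal.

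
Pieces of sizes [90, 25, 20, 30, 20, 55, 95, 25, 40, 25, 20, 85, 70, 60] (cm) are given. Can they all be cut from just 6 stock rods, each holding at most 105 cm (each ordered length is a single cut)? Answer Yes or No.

No

Total = 660 cm; ⌈660/105⌉ = 7.
At least 7 stock rods are required, but only 6 are allowed.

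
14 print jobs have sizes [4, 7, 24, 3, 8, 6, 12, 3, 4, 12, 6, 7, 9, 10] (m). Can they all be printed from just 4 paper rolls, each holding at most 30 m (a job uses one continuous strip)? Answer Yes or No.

A valid assignment using 4 paper rolls:
  roll 1: 24 + 6 = 30
  roll 2: 12 + 12 + 6 = 30
  roll 3: 10 + 9 + 8 + 3 = 30
  roll 4: 7 + 7 + 4 + 4 + 3 = 25
Every load is within 30 m, so 4 paper rolls suffice.

Yes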